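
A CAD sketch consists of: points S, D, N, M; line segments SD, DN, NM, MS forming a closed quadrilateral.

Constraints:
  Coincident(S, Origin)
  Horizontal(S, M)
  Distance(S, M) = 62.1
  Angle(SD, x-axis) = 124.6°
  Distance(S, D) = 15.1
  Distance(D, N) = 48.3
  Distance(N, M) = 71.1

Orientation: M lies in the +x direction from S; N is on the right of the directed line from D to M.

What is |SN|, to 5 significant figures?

35.060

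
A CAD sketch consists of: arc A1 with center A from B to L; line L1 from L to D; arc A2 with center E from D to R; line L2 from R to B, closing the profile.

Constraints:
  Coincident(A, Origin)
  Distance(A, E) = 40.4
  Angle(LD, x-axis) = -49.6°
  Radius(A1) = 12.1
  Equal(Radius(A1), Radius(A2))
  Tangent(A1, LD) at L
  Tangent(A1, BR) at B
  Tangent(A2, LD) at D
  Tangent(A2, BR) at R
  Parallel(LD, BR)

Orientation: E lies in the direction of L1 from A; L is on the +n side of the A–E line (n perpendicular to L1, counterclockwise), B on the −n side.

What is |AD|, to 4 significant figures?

42.17

The slot axis is L1's direction at -49.6°, so u = (cos -49.6°, sin -49.6°) = (0.6481, -0.7615) and n = (−sin -49.6°, cos -49.6°) = (0.7615, 0.6481). A is at the origin and E lies 40.4 along u from A, so E = 40.4·u = (26.18, -30.77). Tangency of A1 to both parallel lines with radius 12.1 puts L and B at A ± 12.1·n: L = (9.215, 7.842), B = (-9.215, -7.842). Equal radii place D and R the same way about E: D = E + 12.1·n = (35.40, -22.92), R = E − 12.1·n = (16.97, -38.61). Then |AD| = |D − A| = 42.17.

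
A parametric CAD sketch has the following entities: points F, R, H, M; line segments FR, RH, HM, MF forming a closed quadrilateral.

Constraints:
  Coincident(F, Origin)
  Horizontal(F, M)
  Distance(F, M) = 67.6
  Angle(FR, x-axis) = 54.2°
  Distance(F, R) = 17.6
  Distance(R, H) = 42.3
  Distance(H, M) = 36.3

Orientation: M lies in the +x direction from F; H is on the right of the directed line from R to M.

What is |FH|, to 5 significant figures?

41.162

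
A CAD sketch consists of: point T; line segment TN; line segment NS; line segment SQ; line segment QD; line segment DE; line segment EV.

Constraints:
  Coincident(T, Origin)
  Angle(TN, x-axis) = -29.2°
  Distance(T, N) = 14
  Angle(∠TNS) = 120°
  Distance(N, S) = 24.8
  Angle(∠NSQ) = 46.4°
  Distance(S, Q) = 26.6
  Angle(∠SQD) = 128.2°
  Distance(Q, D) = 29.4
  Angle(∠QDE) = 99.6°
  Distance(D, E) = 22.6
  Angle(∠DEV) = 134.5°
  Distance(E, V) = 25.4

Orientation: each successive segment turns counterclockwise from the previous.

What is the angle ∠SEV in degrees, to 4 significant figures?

55.69°

T is at the origin; TN runs at -29.2° with length 14.0, so N = (12.22, -6.830). ∠TNS = 120.0° gives NS at 30.80° from the x-axis; with |NS| = 24.8, S = (33.52, 5.869). ∠NSQ = 46.4° gives SQ at 164.4° from the x-axis; with |SQ| = 26.6, Q = (7.903, 13.02). ∠SQD = 128.2° gives QD at -143.8° from the x-axis; with |QD| = 29.4, D = (-15.82, -4.342). ∠QDE = 99.6° gives DE at -63.40° from the x-axis; with |DE| = 22.6, E = (-5.702, -24.55). ∠DEV = 134.5° gives EV at -17.90° from the x-axis; with |EV| = 25.4, V = (18.47, -32.36). Then cos ∠SEV = ES·EV / (|ES||EV|), giving 55.69°.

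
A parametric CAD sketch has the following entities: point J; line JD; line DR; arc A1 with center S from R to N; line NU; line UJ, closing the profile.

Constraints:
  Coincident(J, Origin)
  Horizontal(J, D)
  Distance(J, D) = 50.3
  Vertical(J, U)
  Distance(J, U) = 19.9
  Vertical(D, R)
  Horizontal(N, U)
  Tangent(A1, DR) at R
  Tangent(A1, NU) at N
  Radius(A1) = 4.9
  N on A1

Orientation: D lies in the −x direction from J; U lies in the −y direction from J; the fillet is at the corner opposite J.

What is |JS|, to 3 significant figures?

47.8

J is at the origin; J and D share the same y with |JD| = 50.3 and D on the −x side, so D = (-50.3, 0.00). J and U share the same x with |JU| = 19.9 and U on the −y side, so U = (0.00, -19.9). The virtual corner opposite J is at (-50.3, -19.9). A1 meets DR tangentially, so SR is at right angles to DR and the tangent condition forces SN to be normal to NU, with radius 4.9, so the center S sits 4.9 in from both sides at S = (-45.4, -15.0). Then |JS| = |S − J| = 47.8.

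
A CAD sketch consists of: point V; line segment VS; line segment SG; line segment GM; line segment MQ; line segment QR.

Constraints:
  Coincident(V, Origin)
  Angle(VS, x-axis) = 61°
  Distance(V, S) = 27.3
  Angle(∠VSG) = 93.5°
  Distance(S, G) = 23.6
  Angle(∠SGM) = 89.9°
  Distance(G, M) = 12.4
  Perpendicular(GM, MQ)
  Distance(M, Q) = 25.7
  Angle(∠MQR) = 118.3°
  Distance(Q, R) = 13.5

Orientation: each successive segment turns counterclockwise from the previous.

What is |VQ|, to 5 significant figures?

14.901

V is at the origin; VS runs at 61.0° with length 27.3, so S = (13.235, 23.877). ∠VSG = 93.5° gives SG at 147.50° from the x-axis; with |SG| = 23.6, G = (-6.6687, 36.557). ∠SGM = 89.9° gives GM at -122.40° from the x-axis; with |GM| = 12.4, M = (-13.313, 26.088). The perpendicularity gives MQ at right angles to GM, so MQ runs at -32.400°; with |MQ| = 25.7, Q = (8.3862, 12.317). Then |VQ| = |Q − V| = 14.901.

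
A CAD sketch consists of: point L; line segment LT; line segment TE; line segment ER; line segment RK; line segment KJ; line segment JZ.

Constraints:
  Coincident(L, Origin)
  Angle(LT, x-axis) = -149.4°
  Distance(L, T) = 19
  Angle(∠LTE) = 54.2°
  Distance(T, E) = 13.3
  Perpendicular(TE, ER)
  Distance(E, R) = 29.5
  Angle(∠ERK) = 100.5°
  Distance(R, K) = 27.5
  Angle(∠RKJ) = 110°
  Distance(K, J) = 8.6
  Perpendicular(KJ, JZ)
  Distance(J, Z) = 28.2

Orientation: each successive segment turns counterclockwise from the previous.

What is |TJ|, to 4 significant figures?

32.59

L is at the origin; LT runs at -149.4° with length 19.0, so T = (-16.35, -9.672). ∠LTE = 54.2° gives TE at -23.60° from the x-axis; with |TE| = 13.3, E = (-4.166, -15.00). The perpendicularity gives ER at right angles to TE, so ER runs at 66.40°; with |ER| = 29.5, R = (7.644, 12.04). ∠ERK = 100.5° gives RK at 145.9° from the x-axis; with |RK| = 27.5, K = (-15.13, 27.45). ∠RKJ = 110.0° gives KJ at -144.1° from the x-axis; with |KJ| = 8.6, J = (-22.09, 22.41). Then |TJ| = |J − T| = 32.59.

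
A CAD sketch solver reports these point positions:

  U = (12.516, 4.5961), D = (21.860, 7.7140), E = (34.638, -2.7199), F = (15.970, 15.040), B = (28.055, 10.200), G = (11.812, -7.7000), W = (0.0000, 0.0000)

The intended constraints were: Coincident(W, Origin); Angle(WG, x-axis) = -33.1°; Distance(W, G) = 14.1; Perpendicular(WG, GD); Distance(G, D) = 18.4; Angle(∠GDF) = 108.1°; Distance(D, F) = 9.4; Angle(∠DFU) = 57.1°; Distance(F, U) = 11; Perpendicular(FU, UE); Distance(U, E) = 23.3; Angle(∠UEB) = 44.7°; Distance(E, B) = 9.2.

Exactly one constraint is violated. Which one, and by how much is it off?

Distance(E, B) = 9.2 — off by 5.30.

W = (0.00, 0.00) ✓; WG at -33.10° ✓; |WG| = 14.10 ✓; ∠(WG, GD) = 90.00° ✓; |GD| = 18.40 ✓; ∠GDF = 108.1° ✓; |DF| = 9.400 ✓; ∠DFU = 57.10° ✓; |FU| = 11.00 ✓; ∠(FU, UE) = 90.00° ✓; |UE| = 23.30 ✓; ∠UEB = 44.70° ✓; |EB| = 14.50 ✗.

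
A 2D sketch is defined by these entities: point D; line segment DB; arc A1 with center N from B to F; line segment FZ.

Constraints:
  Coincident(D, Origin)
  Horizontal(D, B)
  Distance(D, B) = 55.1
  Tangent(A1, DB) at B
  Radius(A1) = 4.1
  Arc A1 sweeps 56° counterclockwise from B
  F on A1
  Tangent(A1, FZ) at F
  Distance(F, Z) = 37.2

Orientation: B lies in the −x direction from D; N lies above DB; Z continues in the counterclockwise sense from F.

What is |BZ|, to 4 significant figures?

40.64

D is at the origin; DB is horizontal with |DB| = 55.1 and B on the −x side, so B = (-55.10, 0.000). Since A1 is tangent to DB there, NB ⟂ DB, so N = B + (0, 4.1) = (-55.10, 4.100). On A1, B sits at bearing -90° from N; a 56° counterclockwise sweep puts F at bearing -34°, so F = N + 4.1·(cos -34°, sin -34°) = (-51.70, 1.807). The tangent condition forces NF to be normal to FZ, so FZ runs along (−sin -34°, cos -34°); with |FZ| = 37.2, Z = (-30.90, 32.65). Then |BZ| = |Z − B| = 40.64.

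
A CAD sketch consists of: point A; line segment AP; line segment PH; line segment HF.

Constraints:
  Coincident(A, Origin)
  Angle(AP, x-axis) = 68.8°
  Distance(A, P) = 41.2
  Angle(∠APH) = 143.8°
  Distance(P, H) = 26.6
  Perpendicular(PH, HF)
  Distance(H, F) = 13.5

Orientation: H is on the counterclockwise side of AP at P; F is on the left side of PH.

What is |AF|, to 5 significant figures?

60.819

A is at the origin; AP runs at 68.8° with length 41.2, so P = 41.2·(cos 68.8°, sin 68.8°) = (14.899, 38.412). ∠APH = 143.8°, so PH runs at 68.8° + (180° − 143.8°) = 105.00° from the x-axis; with |PH| = 26.6, H = P + 26.6·(cos 105.00°, sin 105.00°) = (8.0143, 64.105). PH is perpendicular to HF; with |HF| = 13.5 on the left of PH, F = H + 13.5·(-0.96593, -0.25882) = (-5.0257, 60.611). Then |AF| = |F − A| = 60.819.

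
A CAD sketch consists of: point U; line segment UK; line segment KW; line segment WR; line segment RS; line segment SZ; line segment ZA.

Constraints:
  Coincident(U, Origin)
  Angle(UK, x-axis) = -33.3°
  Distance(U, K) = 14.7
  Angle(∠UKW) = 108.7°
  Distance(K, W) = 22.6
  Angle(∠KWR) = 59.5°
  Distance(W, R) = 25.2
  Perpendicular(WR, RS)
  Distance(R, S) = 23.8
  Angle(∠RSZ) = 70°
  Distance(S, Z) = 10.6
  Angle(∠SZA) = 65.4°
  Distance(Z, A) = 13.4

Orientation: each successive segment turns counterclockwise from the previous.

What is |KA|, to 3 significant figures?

15.9

U is at the origin; UK runs at -33.3° with length 14.7, so K = (12.3, -8.07). ∠UKW = 108.7° gives KW at 38.0° from the x-axis; with |KW| = 22.6, W = (30.1, 5.84). ∠KWR = 59.5° gives WR at 158° from the x-axis; with |WR| = 25.2, R = (6.65, 15.1). WR ⟂ RS, so RS runs at -112°; with |RS| = 23.8, S = (-2.07, -7.06). ∠RSZ = 70.0° gives SZ at -1.50° from the x-axis; with |SZ| = 10.6, Z = (8.52, -7.34). ∠SZA = 65.4° gives ZA at 113° from the x-axis; with |ZA| = 13.4, A = (3.27, 4.98). Then |KA| = |A − K| = 15.9.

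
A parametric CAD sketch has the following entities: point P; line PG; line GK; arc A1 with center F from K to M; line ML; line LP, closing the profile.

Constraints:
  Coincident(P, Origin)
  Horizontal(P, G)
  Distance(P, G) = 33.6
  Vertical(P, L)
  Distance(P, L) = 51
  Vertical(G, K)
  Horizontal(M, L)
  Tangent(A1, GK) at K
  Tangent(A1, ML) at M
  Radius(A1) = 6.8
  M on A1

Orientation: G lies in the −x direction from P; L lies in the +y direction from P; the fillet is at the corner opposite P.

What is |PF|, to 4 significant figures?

51.69

P is at the origin; P and G share the same y with |PG| = 33.6 and G on the −x side, so G = (-33.60, 0.000). P and L share the same x with |PL| = 51.0 and L on the +y side, so L = (0.000, 51.00). The virtual corner opposite P is at (-33.60, 51.00). Tangency of A1 to GK means the radius FK is perpendicular to GK and A1 meets ML tangentially, so FM is at right angles to ML, with radius 6.8, so the center F sits 6.8 in from both sides at F = (-26.80, 44.20). Then |PF| = |F − P| = 51.69.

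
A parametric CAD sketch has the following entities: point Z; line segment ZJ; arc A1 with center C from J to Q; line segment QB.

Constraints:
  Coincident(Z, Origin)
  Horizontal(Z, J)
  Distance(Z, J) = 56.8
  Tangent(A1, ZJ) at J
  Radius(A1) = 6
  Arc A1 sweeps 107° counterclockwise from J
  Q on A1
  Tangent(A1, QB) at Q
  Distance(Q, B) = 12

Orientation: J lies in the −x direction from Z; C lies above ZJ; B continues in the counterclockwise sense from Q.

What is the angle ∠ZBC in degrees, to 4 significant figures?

80.15°

Z is at the origin; ZJ is horizontal with |ZJ| = 56.8 and J on the −x side, so J = (-56.80, 0.000). The tangent condition forces CJ to be normal to ZJ, so C = J + (0, 6) = (-56.80, 6.000). On A1, J sits at bearing -90° from C; a 107° counterclockwise sweep puts Q at bearing 17°, so Q = C + 6.0·(cos 17°, sin 17°) = (-51.06, 7.754). The tangent condition forces CQ to be normal to QB, so QB runs along (−sin 17°, cos 17°); with |QB| = 12.0, B = (-54.57, 19.23). Then cos ∠ZBC = BZ·BC / (|BZ||BC|), giving 80.15°.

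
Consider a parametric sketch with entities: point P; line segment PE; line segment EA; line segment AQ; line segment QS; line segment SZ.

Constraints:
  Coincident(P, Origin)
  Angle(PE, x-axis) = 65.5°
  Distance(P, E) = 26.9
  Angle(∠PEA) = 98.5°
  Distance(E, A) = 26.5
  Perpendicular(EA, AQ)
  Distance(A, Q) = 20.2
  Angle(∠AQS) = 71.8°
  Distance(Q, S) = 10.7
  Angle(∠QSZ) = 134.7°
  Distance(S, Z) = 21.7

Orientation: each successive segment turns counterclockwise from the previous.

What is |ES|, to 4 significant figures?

23.47

EA is perpendicular to AQ, so AQ runs at -123.0°; with |AQ| = 20.2, Q = (-22.07, 21.97). ∠AQS = 71.8° gives QS at -14.80° from the x-axis; with |QS| = 10.7, S = (-11.73, 19.24). Then |ES| = |S − E| = 23.47.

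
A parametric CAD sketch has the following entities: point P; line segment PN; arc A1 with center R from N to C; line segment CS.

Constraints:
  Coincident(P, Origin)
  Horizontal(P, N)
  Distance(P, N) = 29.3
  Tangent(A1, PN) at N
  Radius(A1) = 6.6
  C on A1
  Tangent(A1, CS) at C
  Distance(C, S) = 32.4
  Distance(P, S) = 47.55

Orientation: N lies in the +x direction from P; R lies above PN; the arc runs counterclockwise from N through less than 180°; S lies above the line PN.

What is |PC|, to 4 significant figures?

36.62

P is at the origin; PN is horizontal with |PN| = 29.3 and N on the +x side, so N = (29.30, 0.000). A1 meets PN tangentially, so RN is at right angles to PN, so R = N + (0, 6.6) = (29.30, 6.600). Since RC ⟂ CS (tangency), |RS| = √(6.6² + 32.4²) = 33.07 regardless of where C sits on A1. So S lies on both circle(P, 47.55) and circle(R, 33.07); the above-PN intersection is S = (26.41, 39.54). C is the foot of the tangent from S: C = (35.63, 8.477).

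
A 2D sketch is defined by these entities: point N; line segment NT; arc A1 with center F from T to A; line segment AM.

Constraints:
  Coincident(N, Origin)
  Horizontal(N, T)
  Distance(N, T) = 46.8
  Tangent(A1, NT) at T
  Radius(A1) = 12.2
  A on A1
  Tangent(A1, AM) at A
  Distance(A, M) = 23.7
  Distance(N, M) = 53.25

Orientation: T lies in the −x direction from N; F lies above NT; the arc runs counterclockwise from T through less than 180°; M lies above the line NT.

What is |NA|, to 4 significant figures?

37.38

N is at the origin; N and T share the same y with |NT| = 46.8 and T on the −x side, so T = (-46.80, 0.000). Since A1 is tangent to NT there, FT ⟂ NT, so F = T + (0, 12.2) = (-46.80, 12.20). Since FA ⟂ AM (tangency), |FM| = √(12.2² + 23.7²) = 26.66 regardless of where A sits on A1. So M lies on both circle(N, 53.25) and circle(F, 26.66); the above-NT intersection is M = (-37.96, 37.35). A is the foot of the tangent from M: A = (-34.71, 13.87).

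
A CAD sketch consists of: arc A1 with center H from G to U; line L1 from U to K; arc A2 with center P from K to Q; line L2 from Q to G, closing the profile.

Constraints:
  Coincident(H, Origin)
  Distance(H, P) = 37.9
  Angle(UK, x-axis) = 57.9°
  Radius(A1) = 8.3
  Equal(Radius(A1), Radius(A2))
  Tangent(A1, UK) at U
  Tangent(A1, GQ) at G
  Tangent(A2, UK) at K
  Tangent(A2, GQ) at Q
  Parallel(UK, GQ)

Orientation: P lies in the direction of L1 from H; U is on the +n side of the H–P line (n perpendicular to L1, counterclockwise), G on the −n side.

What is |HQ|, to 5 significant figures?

38.798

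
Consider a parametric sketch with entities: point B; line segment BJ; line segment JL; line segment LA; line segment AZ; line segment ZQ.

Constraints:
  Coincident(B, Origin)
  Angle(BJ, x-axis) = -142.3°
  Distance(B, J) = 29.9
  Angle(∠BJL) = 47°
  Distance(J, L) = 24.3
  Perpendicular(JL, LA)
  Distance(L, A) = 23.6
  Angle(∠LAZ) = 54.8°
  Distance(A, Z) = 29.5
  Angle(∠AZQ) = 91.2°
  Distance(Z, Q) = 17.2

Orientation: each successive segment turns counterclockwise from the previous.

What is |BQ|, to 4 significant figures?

31.37

B is at the origin; BJ runs at -142.3° with length 29.9, so J = (-23.66, -18.28). ∠BJL = 47.0° gives JL at -9.300° from the x-axis; with |JL| = 24.3, L = (0.3230, -22.21). JL ⟂ LA, so LA runs at 80.70°; with |LA| = 23.6, A = (4.137, 1.078). ∠LAZ = 54.8° gives AZ at -154.1° from the x-axis; with |AZ| = 29.5, Z = (-22.40, -11.81). ∠AZQ = 91.2° gives ZQ at -65.30° from the x-axis; with |ZQ| = 17.2, Q = (-15.21, -27.43). Then |BQ| = |Q − B| = 31.37.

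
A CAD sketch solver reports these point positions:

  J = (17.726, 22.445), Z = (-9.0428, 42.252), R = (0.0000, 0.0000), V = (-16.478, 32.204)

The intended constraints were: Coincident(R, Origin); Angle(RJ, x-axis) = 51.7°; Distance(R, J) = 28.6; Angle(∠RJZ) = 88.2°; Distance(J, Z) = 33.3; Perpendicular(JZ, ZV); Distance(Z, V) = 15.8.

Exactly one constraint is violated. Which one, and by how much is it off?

Distance(Z, V) = 15.8 — off by 3.30.

R = (0.00, 0.00) ✓; RJ at 51.70° ✓; |RJ| = 28.60 ✓; ∠RJZ = 88.20° ✓; |JZ| = 33.30 ✓; ∠(JZ, ZV) = 90.00° ✓; |ZV| = 12.50 ✗.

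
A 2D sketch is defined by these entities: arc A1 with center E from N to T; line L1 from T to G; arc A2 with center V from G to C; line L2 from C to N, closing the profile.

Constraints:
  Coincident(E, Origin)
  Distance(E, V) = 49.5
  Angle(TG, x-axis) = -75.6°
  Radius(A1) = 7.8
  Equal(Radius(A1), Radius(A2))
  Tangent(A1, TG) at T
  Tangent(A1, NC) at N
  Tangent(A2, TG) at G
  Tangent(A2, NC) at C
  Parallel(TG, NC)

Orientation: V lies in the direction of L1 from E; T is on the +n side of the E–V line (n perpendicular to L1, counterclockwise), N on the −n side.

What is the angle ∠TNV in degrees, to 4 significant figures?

81.05°

The slot axis is L1's direction at -75.6°, so u = (cos -75.6°, sin -75.6°) = (0.2487, -0.9686) and n = (−sin -75.6°, cos -75.6°) = (0.9686, 0.2487). E is at the origin and V lies 49.5 along u from E, so V = 49.5·u = (12.31, -47.94). Tangency of A1 to both parallel lines with radius 7.8 puts T and N at E ± 7.8·n: T = (7.555, 1.940), N = (-7.555, -1.940). Then cos ∠TNV = NT·NV / (|NT||NV|), giving 81.05°.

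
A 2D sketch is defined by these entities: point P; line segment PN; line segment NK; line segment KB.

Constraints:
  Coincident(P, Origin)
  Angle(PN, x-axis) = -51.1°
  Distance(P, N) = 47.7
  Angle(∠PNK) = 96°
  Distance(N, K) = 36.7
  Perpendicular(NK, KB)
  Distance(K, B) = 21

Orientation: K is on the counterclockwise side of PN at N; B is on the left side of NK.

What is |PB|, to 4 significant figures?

49.36

P is at the origin; PN runs at -51.1° with length 47.7, so N = 47.7·(cos -51.1°, sin -51.1°) = (29.95, -37.12). ∠PNK = 96.0°, so NK runs at -51.1° + (180° − 96.0°) = 32.90° from the x-axis; with |NK| = 36.7, K = N + 36.7·(cos 32.90°, sin 32.90°) = (60.77, -17.19). NK ⟂ KB; with |KB| = 21.0 on the left of NK, B = K + 21.0·(-0.5432, 0.8396) = (49.36, 0.4443). Then |PB| = |B − P| = 49.36.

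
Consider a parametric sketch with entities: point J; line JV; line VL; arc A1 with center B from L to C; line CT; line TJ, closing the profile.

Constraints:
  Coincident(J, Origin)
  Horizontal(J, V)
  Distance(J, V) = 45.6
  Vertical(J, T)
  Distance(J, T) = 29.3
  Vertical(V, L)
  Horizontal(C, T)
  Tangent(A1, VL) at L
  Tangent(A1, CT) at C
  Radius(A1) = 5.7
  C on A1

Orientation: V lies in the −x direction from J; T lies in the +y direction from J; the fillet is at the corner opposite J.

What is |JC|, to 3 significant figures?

49.5

J is at the origin; JV is horizontal with |JV| = 45.6 and V on the −x side, so V = (-45.6, 0.00). JT is vertical with |JT| = 29.3 and T on the +y side, so T = (0.00, 29.3). The virtual corner opposite J is at (-45.6, 29.3). A1 meets VL tangentially, so BL is at right angles to VL and the tangent condition forces BC to be normal to CT, with radius 5.7, so the center B sits 5.7 in from both sides at B = (-39.9, 23.6). That places the tangent points at L = (-45.6, 23.6) on VL and C = (-39.9, 29.3) on CT. Then |JC| = |C − J| = 49.5.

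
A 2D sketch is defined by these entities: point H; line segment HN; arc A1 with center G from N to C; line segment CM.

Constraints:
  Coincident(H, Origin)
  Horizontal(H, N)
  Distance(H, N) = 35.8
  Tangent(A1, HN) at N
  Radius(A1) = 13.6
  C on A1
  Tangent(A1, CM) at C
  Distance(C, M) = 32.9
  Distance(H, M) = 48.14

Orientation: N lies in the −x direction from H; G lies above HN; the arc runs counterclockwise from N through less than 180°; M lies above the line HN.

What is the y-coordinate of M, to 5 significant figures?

44.558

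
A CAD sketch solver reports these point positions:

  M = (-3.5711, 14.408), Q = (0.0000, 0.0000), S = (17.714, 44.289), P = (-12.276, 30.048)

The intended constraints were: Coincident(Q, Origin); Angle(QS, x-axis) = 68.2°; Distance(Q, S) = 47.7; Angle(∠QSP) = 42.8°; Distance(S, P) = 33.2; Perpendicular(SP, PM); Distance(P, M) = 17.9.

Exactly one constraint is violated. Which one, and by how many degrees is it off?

Perpendicular(SP, PM) — off by 3.70°.

Q = (0.00, 0.00) ✓; QS at 68.20° ✓; |QS| = 47.70 ✓; ∠QSP = 42.80° ✓; |SP| = 33.20 ✓; ∠(SP, PM) = 93.70° ✗; |PM| = 17.90 ✓.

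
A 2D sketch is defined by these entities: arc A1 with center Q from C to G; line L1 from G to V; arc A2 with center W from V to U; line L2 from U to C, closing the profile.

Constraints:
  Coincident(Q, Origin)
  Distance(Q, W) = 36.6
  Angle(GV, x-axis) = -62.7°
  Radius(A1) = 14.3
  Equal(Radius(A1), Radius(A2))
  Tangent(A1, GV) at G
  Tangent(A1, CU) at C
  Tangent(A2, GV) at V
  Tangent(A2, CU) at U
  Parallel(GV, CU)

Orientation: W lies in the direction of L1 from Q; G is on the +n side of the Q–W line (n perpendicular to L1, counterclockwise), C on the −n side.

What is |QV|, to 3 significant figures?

39.3

The slot axis is L1's direction at -62.7°, so u = (cos -62.7°, sin -62.7°) = (0.459, -0.889) and n = (−sin -62.7°, cos -62.7°) = (0.889, 0.459). Q is at the origin and W lies 36.6 along u from Q, so W = 36.6·u = (16.8, -32.5). Tangency of A1 to both parallel lines with radius 14.3 puts G and C at Q ± 14.3·n: G = (12.7, 6.56), C = (-12.7, -6.56). Equal radii place V and U the same way about W: V = W + 14.3·n = (29.5, -26.0), U = W − 14.3·n = (4.08, -39.1). Then |QV| = |V − Q| = 39.3.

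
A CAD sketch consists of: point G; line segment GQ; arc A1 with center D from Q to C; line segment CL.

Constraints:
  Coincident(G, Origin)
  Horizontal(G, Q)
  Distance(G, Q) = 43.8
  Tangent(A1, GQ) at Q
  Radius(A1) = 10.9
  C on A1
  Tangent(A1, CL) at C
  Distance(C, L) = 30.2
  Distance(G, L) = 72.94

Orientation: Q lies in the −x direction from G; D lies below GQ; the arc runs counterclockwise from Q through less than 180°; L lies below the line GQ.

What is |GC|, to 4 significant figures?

54.76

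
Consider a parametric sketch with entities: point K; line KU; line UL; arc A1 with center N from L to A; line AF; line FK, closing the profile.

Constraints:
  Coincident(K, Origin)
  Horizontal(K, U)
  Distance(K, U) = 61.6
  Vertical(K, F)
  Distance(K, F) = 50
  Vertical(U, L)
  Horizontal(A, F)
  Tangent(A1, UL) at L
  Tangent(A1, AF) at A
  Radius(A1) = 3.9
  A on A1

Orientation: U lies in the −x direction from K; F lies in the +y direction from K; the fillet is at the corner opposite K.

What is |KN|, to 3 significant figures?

73.9

K is at the origin; KU is horizontal with |KU| = 61.6 and U on the −x side, so U = (-61.6, 0.00). K and F share the same x with |KF| = 50.0 and F on the +y side, so F = (0.00, 50.0). The virtual corner opposite K is at (-61.6, 50.0). The tangent condition forces NL to be normal to UL and the tangent condition forces NA to be normal to AF, with radius 3.9, so the center N sits 3.9 in from both sides at N = (-57.7, 46.1). Then |KN| = |N − K| = 73.9.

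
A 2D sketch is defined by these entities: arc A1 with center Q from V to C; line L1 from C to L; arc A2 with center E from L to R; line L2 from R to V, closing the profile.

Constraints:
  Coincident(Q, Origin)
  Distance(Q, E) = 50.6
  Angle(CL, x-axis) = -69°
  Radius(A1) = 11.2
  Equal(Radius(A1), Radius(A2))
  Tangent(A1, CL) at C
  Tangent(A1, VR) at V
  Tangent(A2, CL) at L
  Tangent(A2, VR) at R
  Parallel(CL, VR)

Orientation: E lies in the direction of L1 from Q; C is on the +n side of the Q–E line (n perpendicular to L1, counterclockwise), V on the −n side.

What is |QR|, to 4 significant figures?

51.82

Tangency of A1 to both parallel lines with radius 11.2 puts C and V at Q ± 11.2·n: C = (10.46, 4.014), V = (-10.46, -4.014). Equal radii place L and R the same way about E: L = E + 11.2·n = (28.59, -43.23), R = E − 11.2·n = (7.677, -51.25). Then |QR| = |R − Q| = 51.82.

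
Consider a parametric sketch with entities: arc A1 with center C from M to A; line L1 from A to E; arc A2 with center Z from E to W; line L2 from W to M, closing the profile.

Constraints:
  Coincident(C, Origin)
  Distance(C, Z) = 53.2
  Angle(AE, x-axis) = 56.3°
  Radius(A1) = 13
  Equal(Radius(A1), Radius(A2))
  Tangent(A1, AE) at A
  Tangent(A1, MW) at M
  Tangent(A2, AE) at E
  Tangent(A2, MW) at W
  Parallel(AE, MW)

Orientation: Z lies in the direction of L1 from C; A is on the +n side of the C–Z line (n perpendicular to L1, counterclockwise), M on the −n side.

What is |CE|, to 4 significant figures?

54.77

The slot axis is L1's direction at 56.3°, so u = (cos 56.3°, sin 56.3°) = (0.5548, 0.8320) and n = (−sin 56.3°, cos 56.3°) = (-0.8320, 0.5548). C is at the origin and Z lies 53.2 along u from C, so Z = 53.2·u = (29.52, 44.26). Tangency of A1 to both parallel lines with radius 13.0 puts A and M at C ± 13.0·n: A = (-10.82, 7.213), M = (10.82, -7.213). Equal radii place E and W the same way about Z: E = Z + 13.0·n = (18.70, 51.47), W = Z − 13.0·n = (40.33, 37.05). Then |CE| = |E − C| = 54.77.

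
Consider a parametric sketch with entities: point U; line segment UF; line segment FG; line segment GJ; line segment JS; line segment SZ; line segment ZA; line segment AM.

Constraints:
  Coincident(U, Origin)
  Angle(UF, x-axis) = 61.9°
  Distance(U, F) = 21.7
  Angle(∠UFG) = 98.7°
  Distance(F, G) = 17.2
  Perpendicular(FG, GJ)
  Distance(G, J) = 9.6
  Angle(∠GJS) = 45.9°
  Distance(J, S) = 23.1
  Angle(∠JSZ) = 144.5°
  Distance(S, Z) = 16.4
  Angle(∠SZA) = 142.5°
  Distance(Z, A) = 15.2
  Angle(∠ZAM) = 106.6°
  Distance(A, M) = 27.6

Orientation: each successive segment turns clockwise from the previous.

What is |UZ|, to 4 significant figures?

44.07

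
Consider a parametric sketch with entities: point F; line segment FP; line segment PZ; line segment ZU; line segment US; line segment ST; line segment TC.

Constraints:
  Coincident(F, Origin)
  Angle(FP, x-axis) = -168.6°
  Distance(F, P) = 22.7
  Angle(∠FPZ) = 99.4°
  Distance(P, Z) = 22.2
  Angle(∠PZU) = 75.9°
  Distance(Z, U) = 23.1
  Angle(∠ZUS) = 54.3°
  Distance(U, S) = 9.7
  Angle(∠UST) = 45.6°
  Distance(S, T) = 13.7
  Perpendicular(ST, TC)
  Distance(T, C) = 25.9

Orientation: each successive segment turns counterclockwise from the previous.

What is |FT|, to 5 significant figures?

28.412

∠ZUS = 54.3° gives US at 141.80° from the x-axis; with |US| = 9.7, S = (-6.9062, -14.269). ∠UST = 45.6° gives ST at -83.800° from the x-axis; with |ST| = 13.7, T = (-5.4266, -27.889). Then |FT| = |T − F| = 28.412.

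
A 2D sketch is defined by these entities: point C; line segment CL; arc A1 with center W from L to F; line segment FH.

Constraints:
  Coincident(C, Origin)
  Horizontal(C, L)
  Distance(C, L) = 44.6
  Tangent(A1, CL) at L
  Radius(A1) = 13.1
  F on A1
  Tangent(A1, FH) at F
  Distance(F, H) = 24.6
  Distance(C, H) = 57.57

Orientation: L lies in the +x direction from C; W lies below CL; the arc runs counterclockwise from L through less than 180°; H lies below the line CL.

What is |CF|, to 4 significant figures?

36.77

C is at the origin; C and L share the same y with |CL| = 44.6 and L on the +x side, so L = (44.60, 0.000). Tangency of A1 to CL means the radius WL is perpendicular to CL, so W = L + (0, -13.1) = (44.60, -13.10). Since WF ⟂ FH (tangency), |WH| = √(13.1² + 24.6²) = 27.87 regardless of where F sits on A1. So H lies on both circle(C, 57.57) and circle(W, 27.87); the below-CL intersection is H = (40.72, -40.70). F is the foot of the tangent from H: F = (32.29, -17.59).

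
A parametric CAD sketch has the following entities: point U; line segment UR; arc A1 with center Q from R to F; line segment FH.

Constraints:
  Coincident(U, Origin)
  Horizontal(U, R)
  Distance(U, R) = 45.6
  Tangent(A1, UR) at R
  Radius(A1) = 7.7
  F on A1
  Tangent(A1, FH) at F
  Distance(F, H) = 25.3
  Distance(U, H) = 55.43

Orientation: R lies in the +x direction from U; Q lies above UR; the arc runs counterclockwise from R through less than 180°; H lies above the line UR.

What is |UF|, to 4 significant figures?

53.81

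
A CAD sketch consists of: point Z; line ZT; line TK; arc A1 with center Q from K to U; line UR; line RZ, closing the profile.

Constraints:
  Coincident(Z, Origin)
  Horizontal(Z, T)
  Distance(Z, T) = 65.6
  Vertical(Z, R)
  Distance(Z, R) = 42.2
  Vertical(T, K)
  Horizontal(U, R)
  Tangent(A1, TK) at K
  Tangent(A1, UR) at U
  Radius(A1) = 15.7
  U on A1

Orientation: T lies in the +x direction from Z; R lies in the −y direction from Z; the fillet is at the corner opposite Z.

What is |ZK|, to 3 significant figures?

70.8

Z is at the origin; ZT is horizontal with |ZT| = 65.6 and T on the +x side, so T = (65.6, 0.00). Z and R share the same x with |ZR| = 42.2 and R on the −y side, so R = (0.00, -42.2). The virtual corner opposite Z is at (65.6, -42.2). The tangent condition forces QK to be normal to TK and since A1 is tangent to UR there, QU ⟂ UR, with radius 15.7, so the center Q sits 15.7 in from both sides at Q = (49.9, -26.5). That places the tangent points at K = (65.6, -26.5) on TK and U = (49.9, -42.2) on UR. Then |ZK| = |K − Z| = 70.8.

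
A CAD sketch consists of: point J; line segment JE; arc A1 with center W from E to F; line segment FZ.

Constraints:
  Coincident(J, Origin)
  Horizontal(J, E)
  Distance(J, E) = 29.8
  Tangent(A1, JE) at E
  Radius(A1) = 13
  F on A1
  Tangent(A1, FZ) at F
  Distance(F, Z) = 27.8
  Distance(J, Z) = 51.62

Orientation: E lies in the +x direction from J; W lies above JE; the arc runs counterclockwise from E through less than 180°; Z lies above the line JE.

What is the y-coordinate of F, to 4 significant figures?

19.33

J is at the origin; J and E share the same y with |JE| = 29.8 and E on the +x side, so E = (29.80, 0.000). A1 meets JE tangentially, so WE is at right angles to JE, so W = E + (0, 13) = (29.80, 13.00). Since WF ⟂ FZ (tangency), |WZ| = √(13.0² + 27.8²) = 30.69 regardless of where F sits on A1. So Z lies on both circle(J, 51.62) and circle(W, 30.69); the above-JE intersection is Z = (27.62, 43.61). F is the foot of the tangent from Z: F = (41.15, 19.33).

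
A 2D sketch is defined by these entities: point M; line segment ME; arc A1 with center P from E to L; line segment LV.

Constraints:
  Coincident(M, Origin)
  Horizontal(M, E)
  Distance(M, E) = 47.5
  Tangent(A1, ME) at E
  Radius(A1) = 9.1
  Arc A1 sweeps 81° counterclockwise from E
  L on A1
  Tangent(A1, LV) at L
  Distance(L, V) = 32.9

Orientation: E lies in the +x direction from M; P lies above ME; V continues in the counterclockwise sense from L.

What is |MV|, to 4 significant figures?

73.57

On A1, E sits at bearing -90° from P; an 81° counterclockwise sweep puts L at bearing -9°, so L = P + 9.1·(cos -9°, sin -9°) = (56.49, 7.676). A1 meets LV tangentially, so PL is at right angles to LV, so LV runs along (−sin -9°, cos -9°); with |LV| = 32.9, V = (61.63, 40.17). Then |MV| = |V − M| = 73.57.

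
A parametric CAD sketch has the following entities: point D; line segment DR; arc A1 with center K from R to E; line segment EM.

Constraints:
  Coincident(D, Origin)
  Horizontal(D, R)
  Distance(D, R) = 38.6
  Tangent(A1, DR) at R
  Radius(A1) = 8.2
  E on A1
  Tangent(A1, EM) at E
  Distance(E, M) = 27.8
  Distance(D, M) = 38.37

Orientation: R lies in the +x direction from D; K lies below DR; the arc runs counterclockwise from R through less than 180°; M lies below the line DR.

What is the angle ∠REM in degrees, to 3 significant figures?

145°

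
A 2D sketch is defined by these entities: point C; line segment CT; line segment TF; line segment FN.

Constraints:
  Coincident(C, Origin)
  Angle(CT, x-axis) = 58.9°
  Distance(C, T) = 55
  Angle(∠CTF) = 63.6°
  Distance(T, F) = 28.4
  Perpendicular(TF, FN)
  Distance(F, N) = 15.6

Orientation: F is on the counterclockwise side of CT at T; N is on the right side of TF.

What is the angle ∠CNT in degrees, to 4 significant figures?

57.74°

∠CTF = 63.6°, so TF runs at 58.9° + (180° − 63.6°) = 175.3° from the x-axis; with |TF| = 28.4, F = T + 28.4·(cos 175.3°, sin 175.3°) = (0.1048, 49.42). TF ⟂ FN; with |FN| = 15.6 on the right of TF, N = F + 15.6·(0.08194, 0.9966) = (1.383, 64.97). Then cos ∠CNT = NC·NT / (|NC||NT|), giving 57.74°.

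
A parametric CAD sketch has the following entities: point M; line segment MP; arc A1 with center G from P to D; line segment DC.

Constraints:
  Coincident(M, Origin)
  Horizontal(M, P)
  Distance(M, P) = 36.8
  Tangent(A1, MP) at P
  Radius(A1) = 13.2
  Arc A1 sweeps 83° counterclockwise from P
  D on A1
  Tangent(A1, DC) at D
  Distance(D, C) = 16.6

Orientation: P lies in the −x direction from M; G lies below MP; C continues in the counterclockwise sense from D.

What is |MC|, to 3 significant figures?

59.0

M is at the origin; MP is horizontal with |MP| = 36.8 and P on the −x side, so P = (-36.8, 0.00). A1 meets MP tangentially, so GP is at right angles to MP, so G = P + (0, -13.2) = (-36.8, -13.2). On A1, P sits at bearing 90° from G; an 83° counterclockwise sweep puts D at bearing 173°, so D = G + 13.2·(cos 173°, sin 173°) = (-49.9, -11.6). A1 meets DC tangentially, so GD is at right angles to DC, so DC runs along (−sin 173°, cos 173°); with |DC| = 16.6, C = (-51.9, -28.1). Then |MC| = |C − M| = 59.0.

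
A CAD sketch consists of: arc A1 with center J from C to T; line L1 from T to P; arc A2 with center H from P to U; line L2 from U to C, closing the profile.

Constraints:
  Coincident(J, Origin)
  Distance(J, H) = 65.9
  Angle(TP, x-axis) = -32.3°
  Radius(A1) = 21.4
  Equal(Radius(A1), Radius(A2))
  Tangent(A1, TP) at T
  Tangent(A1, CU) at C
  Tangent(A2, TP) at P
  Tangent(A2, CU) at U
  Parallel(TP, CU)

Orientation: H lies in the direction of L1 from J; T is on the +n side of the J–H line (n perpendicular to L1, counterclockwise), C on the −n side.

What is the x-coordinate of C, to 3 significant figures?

-11.4

J is at the origin and H lies 65.9 along u from J, so H = 65.9·u = (55.7, -35.2). Tangency of A1 to both parallel lines with radius 21.4 puts T and C at J ± 21.4·n: T = (11.4, 18.1), C = (-11.4, -18.1). So C.x = -11.4.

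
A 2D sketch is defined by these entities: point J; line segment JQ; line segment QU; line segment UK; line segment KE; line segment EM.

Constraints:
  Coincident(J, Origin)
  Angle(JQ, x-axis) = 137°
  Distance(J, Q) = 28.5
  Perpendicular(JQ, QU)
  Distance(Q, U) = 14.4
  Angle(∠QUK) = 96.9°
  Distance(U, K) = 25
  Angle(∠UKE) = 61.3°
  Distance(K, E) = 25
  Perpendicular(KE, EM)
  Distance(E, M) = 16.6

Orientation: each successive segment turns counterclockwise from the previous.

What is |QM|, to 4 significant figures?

0.3763

J is at the origin; JQ runs at 137.0° with length 28.5, so Q = (-20.84, 19.44). JQ ⟂ QU, so QU runs at -133.0°; with |QU| = 14.4, U = (-30.66, 8.905). ∠QUK = 96.9° gives UK at -49.90° from the x-axis; with |UK| = 25.0, K = (-14.56, -10.22). ∠UKE = 61.3° gives KE at 68.80° from the x-axis; with |KE| = 25.0, E = (-5.521, 13.09). KE ⟂ EM, so EM runs at 158.8°; with |EM| = 16.6, M = (-21.00, 19.09). Then |QM| = |M − Q| = 0.3763.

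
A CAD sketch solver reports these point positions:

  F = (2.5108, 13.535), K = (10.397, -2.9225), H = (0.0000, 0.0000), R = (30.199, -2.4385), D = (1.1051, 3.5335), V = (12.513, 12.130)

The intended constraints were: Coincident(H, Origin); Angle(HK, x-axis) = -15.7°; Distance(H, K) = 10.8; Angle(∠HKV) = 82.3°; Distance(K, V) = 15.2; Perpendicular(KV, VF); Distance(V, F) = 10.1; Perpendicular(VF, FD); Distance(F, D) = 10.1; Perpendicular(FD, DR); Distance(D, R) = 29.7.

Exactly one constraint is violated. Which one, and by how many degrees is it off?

Perpendicular(FD, DR) — off by 3.60°.

H = (0.00, 0.00) ✓; HK at -15.70° ✓; |HK| = 10.80 ✓; ∠HKV = 82.30° ✓; |KV| = 15.20 ✓; ∠(KV, VF) = 90.01° ✓; |VF| = 10.10 ✓; ∠(VF, FD) = 90.00° ✓; |FD| = 10.10 ✓; ∠(FD, DR) = 86.40° ✗; |DR| = 29.70 ✓.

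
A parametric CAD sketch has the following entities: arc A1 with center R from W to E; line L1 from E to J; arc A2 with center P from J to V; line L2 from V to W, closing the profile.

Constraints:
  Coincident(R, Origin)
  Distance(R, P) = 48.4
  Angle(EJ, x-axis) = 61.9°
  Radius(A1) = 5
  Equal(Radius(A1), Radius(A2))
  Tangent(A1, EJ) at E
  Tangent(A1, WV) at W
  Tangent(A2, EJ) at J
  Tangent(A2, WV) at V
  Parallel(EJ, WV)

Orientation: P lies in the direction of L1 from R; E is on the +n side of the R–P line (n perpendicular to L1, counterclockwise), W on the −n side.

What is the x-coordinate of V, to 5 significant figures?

27.208

Tangency of A1 to both parallel lines with radius 5.0 puts E and W at R ± 5.0·n: E = (-4.4106, 2.3551), W = (4.4106, -2.3551). Equal radii place J and V the same way about P: J = P + 5.0·n = (18.386, 45.050), V = P − 5.0·n = (27.208, 40.340). So V.x = 27.208.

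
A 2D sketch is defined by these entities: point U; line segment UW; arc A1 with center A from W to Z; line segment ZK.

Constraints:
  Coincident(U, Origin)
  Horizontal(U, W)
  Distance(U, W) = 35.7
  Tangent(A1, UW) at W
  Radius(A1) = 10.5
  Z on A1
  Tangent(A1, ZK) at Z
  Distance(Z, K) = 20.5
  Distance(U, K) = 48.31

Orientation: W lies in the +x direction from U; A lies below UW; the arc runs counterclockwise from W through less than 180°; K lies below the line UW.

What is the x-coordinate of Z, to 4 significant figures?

26.17

Checks: |AZ| = 10.50 ✓; ∠(AZ, ZK) = 90.00° ✓; |ZK| = 20.50 ✓; |UK| = 48.31 ✓.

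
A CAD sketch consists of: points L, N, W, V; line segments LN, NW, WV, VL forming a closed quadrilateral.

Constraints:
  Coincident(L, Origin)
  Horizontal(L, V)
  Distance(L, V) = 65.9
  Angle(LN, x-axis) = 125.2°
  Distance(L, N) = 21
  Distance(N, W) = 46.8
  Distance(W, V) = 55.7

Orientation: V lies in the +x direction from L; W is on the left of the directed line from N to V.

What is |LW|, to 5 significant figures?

49.735

L is at the origin; LV is horizontal with |LV| = 65.9 and V in +x, so V = (65.9, 0). LN runs at 125.2° with |LN| = 21.0, so N = (-12.105, 17.160). W is determined by |NW| = 46.8 and |WV| = 55.7 together: it lies at the intersection of circle(N, 46.8) and circle(V, 55.7). With |NV| = 79.870, the foot of the radical line on NV is 34.224 from N and the perpendicular offset is √(46.8² − 34.224²) = 31.921. Taking the left-of-NV solution: W = (28.178, 40.982).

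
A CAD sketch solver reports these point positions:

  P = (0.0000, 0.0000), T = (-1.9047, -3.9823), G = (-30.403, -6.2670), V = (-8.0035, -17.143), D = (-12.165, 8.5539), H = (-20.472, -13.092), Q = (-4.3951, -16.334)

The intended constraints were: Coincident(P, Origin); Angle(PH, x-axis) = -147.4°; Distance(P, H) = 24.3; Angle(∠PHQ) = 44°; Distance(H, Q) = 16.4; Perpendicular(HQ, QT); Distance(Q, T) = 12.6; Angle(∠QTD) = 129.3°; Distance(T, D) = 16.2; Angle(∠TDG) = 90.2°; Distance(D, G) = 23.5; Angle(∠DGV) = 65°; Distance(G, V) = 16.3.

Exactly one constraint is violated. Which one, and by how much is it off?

Distance(G, V) = 16.3 — off by 8.60.

P = (0.00, 0.00) ✓; PH at -147.4° ✓; |PH| = 24.30 ✓; ∠PHQ = 44.00° ✓; |HQ| = 16.40 ✓; ∠(HQ, QT) = 90.00° ✓; |QT| = 12.60 ✓; ∠QTD = 129.3° ✓; |TD| = 16.20 ✓; ∠TDG = 90.20° ✓; |DG| = 23.50 ✓; ∠DGV = 65.00° ✓; |GV| = 24.90 ✗.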